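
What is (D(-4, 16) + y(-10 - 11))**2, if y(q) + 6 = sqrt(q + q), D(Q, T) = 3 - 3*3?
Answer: (12 - I*sqrt(42))**2 ≈ 102.0 - 155.54*I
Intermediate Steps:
D(Q, T) = -6 (D(Q, T) = 3 - 9 = -6)
y(q) = -6 + sqrt(2)*sqrt(q) (y(q) = -6 + sqrt(q + q) = -6 + sqrt(2*q) = -6 + sqrt(2)*sqrt(q))
(D(-4, 16) + y(-10 - 11))**2 = (-6 + (-6 + sqrt(2)*sqrt(-10 - 11)))**2 = (-6 + (-6 + sqrt(2)*sqrt(-21)))**2 = (-6 + (-6 + sqrt(2)*(I*sqrt(21))))**2 = (-6 + (-6 + I*sqrt(42)))**2 = (-12 + I*sqrt(42))**2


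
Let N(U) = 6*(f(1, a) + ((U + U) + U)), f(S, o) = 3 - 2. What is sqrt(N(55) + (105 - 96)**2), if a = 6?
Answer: sqrt(1077) ≈ 32.818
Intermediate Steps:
f(S, o) = 1
N(U) = 6 + 18*U (N(U) = 6*(1 + ((U + U) + U)) = 6*(1 + (2*U + U)) = 6*(1 + 3*U) = 6 + 18*U)
sqrt(N(55) + (105 - 96)**2) = sqrt((6 + 18*55) + (105 - 96)**2) = sqrt((6 + 990) + 9**2) = sqrt(996 + 81) = sqrt(1077)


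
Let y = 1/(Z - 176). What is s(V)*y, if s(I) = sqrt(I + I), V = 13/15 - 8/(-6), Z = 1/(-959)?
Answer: -959*sqrt(110)/843925 ≈ -0.011918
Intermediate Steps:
Z = -1/959 ≈ -0.0010428
V = 11/5 (V = 13*(1/15) - 8*(-1/6) = 13/15 + 4/3 = 11/5 ≈ 2.2000)
s(I) = sqrt(2)*sqrt(I) (s(I) = sqrt(2*I) = sqrt(2)*sqrt(I))
y = -959/168785 (y = 1/(-1/959 - 176) = 1/(-168785/959) = -959/168785 ≈ -0.0056818)
s(V)*y = (sqrt(2)*sqrt(11/5))*(-959/168785) = (sqrt(2)*(sqrt(55)/5))*(-959/168785) = (sqrt(110)/5)*(-959/168785) = -959*sqrt(110)/843925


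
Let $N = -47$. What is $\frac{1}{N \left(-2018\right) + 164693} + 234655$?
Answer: $\frac{60902124046}{259539} \approx 2.3466 \cdot 10^{5}$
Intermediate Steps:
$\frac{1}{N \left(-2018\right) + 164693} + 234655 = \frac{1}{\left(-47\right) \left(-2018\right) + 164693} + 234655 = \frac{1}{94846 + 164693} + 234655 = \frac{1}{259539} + 234655 = \frac{60902124046}{259539}$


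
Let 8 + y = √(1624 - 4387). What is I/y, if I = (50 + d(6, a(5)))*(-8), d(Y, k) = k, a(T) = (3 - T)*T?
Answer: 2560/2827 + 960*I*√307/2827 ≈ 0.90555 + 5.95*I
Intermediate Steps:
a(T) = T*(3 - T)
I = -320 (I = (50 + 5*(3 - 1*5))*(-8) = (50 + 5*(3 - 5))*(-8) = (50 + 5*(-2))*(-8) = (50 - 10)*(-8) = 40*(-8) = -320)
y = -8 + 3*I*√307 (y = -8 + √(1624 - 4387) = -8 + √(-2763) = -8 + 3*I*√307 ≈ -8.0 + 52.564*I)
I/y = -320/(-8 + 3*I*√307)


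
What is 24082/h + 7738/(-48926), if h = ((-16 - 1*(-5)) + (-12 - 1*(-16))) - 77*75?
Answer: -305744262/70722533 ≈ -4.3232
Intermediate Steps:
h = -5782 (h = ((-16 + 5) + (-12 + 16)) - 5775 = (-11 + 4) - 5775 = -7 - 5775 = -5782)
24082/h + 7738/(-48926) = 24082/(-5782) + 7738/(-48926) = 24082*(-1/5782) + 7738*(-1/48926) = -12041/2891 - 3869/24463 = -305744262/70722533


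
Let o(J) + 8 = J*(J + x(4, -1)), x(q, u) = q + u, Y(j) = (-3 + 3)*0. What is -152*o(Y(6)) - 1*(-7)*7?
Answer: 1265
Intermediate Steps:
Y(j) = 0 (Y(j) = 0*0 = 0)
o(J) = -8 + J*(3 + J) (o(J) = -8 + J*(J + (4 - 1)) = -8 + J*(J + 3) = -8 + J*(3 + J))
-152*o(Y(6)) - 1*(-7)*7 = -152*(-8 + 0**2 + 3*0) - 1*(-7)*7 = -152*(-8 + 0 + 0) + 7*7 = -152*(-8) + 49 = 1216 + 49 = 1265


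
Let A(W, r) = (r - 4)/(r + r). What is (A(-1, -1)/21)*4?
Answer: 10/21 ≈ 0.47619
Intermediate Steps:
A(W, r) = (-4 + r)/(2*r) (A(W, r) = (-4 + r)/((2*r)) = (-4 + r)*(1/(2*r)) = (-4 + r)/(2*r))
(A(-1, -1)/21)*4 = (((½)*(-4 - 1)/(-1))/21)*4 = (((½)*(-1)*(-5))/21)*4 = ((1/21)*(5/2))*4 = (5/42)*4 = 10/21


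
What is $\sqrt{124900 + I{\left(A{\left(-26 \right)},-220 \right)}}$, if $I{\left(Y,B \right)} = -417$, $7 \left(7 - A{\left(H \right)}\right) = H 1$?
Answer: $\sqrt{124483} \approx 352.82$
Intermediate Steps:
$A{\left(H \right)} = 7 - \frac{H}{7}$ ($A{\left(H \right)} = 7 - \frac{H 1}{7} = 7 - \frac{H}{7}$)
$\sqrt{124900 + I{\left(A{\left(-26 \right)},-220 \right)}} = \sqrt{124900 - 417} = \sqrt{124483}$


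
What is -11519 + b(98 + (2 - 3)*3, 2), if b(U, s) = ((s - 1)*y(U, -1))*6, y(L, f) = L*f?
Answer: -12089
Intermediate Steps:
b(U, s) = -6*U*(-1 + s) (b(U, s) = ((s - 1)*(U*(-1)))*6 = ((-1 + s)*(-U))*6 = -U*(-1 + s)*6 = -6*U*(-1 + s))
-11519 + b(98 + (2 - 3)*3, 2) = -11519 + 6*(98 + (2 - 3)*3)*(1 - 1*2) = -11519 + 6*(98 - 1*3)*(1 - 2) = -11519 + 6*(98 - 3)*(-1) = -11519 + 6*95*(-1) = -11519 - 570 = -12089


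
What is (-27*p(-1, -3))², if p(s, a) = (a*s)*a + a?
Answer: 104976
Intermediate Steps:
p(s, a) = a + s*a² (p(s, a) = s*a² + a = a + s*a²)
(-27*p(-1, -3))² = (-(-81)*(1 - 3*(-1)))² = (-(-81)*(1 + 3))² = (-(-81)*4)² = (-27*(-12))² = 324² = 104976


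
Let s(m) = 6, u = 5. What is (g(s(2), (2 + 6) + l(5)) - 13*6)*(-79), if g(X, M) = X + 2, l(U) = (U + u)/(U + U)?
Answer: 5530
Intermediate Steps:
l(U) = (5 + U)/(2*U) (l(U) = (U + 5)/(U + U) = (5 + U)/((2*U)) = (5 + U)*(1/(2*U)) = (5 + U)/(2*U))
g(X, M) = 2 + X
(g(s(2), (2 + 6) + l(5)) - 13*6)*(-79) = ((2 + 6) - 13*6)*(-79) = (8 - 78)*(-79) = -70*(-79) = 5530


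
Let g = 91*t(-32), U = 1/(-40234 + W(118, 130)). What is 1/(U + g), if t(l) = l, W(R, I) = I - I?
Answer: -40234/117161409 ≈ -0.00034341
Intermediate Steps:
W(R, I) = 0
U = -1/40234 (U = 1/(-40234 + 0) = 1/(-40234) = -1/40234 ≈ -2.4855e-5)
g = -2912 (g = 91*(-32) = -2912)
1/(U + g) = 1/(-1/40234 - 2912) = 1/(-117161409/40234) = -40234/117161409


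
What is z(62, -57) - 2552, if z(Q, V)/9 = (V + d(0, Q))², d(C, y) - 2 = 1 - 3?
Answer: 26689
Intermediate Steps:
d(C, y) = 0 (d(C, y) = 2 + (1 - 3) = 2 - 2 = 0)
z(Q, V) = 9*V² (z(Q, V) = 9*(V + 0)² = 9*V²)
z(62, -57) - 2552 = 9*(-57)² - 2552 = 9*3249 - 2552 = 29241 - 2552 = 26689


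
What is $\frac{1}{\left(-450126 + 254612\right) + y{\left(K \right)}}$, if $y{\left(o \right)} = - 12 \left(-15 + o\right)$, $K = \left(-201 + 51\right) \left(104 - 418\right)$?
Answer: $- \frac{1}{760534} \approx -1.3149 \cdot 10^{-6}$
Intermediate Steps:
$K = 47100$ ($K = \left(-150\right) \left(-314\right) = 47100$)
$y{\left(o \right)} = 180 - 12 o$
$\frac{1}{\left(-450126 + 254612\right) + y{\left(K \right)}} = \frac{1}{\left(-450126 + 254612\right) + \left(180 - 565200\right)} = \frac{1}{-195514 + \left(180 - 565200\right)} = \frac{1}{-195514 - 565020} = \frac{1}{-760534} = - \frac{1}{760534}$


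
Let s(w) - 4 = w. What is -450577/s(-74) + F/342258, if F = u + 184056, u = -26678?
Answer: 11016042809/1711290 ≈ 6437.3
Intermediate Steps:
s(w) = 4 + w
F = 157378 (F = -26678 + 184056 = 157378)
-450577/s(-74) + F/342258 = -450577/(4 - 74) + 157378/342258 = -450577/(-70) + 157378*(1/342258) = -450577*(-1/70) + 78689/171129 = 450577/70 + 78689/171129 = 11016042809/1711290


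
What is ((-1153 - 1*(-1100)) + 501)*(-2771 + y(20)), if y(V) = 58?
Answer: -1215424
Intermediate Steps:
((-1153 - 1*(-1100)) + 501)*(-2771 + y(20)) = ((-1153 - 1*(-1100)) + 501)*(-2771 + 58) = ((-1153 + 1100) + 501)*(-2713) = (-53 + 501)*(-2713) = 448*(-2713) = -1215424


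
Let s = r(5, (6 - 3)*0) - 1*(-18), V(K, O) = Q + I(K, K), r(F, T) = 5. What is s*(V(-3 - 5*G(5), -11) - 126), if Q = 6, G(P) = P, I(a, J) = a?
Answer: -3404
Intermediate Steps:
V(K, O) = 6 + K
s = 23 (s = 5 - 1*(-18) = 5 + 18 = 23)
s*(V(-3 - 5*G(5), -11) - 126) = 23*((6 + (-3 - 5*5)) - 126) = 23*((6 + (-3 - 25)) - 126) = 23*((6 - 28) - 126) = 23*(-22 - 126) = 23*(-148) = -3404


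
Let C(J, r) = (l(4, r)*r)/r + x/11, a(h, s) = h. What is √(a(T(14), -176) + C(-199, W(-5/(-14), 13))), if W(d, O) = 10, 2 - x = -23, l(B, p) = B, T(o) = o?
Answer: √2453/11 ≈ 4.5025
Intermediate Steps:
x = 25 (x = 2 - 1*(-23) = 2 + 23 = 25)
C(J, r) = 69/11 (C(J, r) = (4*r)/r + 25/11 = 4 + 25*(1/11) = 4 + 25/11 = 69/11)
√(a(T(14), -176) + C(-199, W(-5/(-14), 13))) = √(14 + 69/11) = √(223/11) = √2453/11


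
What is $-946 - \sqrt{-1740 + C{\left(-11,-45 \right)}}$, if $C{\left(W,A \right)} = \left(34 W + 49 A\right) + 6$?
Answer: $-946 - i \sqrt{4313} \approx -946.0 - 65.673 i$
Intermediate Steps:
$C{\left(W,A \right)} = 6 + 34 W + 49 A$
$-946 - \sqrt{-1740 + C{\left(-11,-45 \right)}} = -946 - \sqrt{-1740 + \left(6 + 34 \left(-11\right) + 49 \left(-45\right)\right)} = -946 - \sqrt{-1740 - 2573} = -946 - \sqrt{-4313} = -946 - i \sqrt{4313}$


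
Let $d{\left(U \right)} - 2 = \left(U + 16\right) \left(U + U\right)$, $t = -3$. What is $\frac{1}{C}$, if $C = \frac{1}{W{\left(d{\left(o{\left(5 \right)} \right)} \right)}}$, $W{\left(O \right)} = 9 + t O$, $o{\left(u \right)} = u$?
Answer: $-627$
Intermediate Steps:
$d{\left(U \right)} = 2 + 2 U \left(16 + U\right)$ ($d{\left(U \right)} = 2 + \left(U + 16\right) \left(U + U\right) = 2 + \left(16 + U\right) 2 U = 2 + 2 U \left(16 + U\right)$)
$W{\left(O \right)} = 9 - 3 O$
$C = - \frac{1}{627}$ ($C = \frac{1}{9 - 3 \left(2 + 2 \cdot 5^{2} + 32 \cdot 5\right)} = \frac{1}{9 - 3 \left(2 + 2 \cdot 25 + 160\right)} = \frac{1}{9 - 3 \left(2 + 50 + 160\right)} = \frac{1}{9 - 636} = \frac{1}{-627} = - \frac{1}{627} \approx -0.0015949$)
$\frac{1}{C} = \frac{1}{- \frac{1}{627}} = -627$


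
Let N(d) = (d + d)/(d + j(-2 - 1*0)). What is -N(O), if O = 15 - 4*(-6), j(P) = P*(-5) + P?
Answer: -78/47 ≈ -1.6596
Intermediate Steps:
j(P) = -4*P (j(P) = -5*P + P = -4*P)
O = 39 (O = 15 + 24 = 39)
N(d) = 2*d/(8 + d) (N(d) = (d + d)/(d - 4*(-2 - 1*0)) = (2*d)/(d - 4*(-2 + 0)) = (2*d)/(d - 4*(-2)) = (2*d)/(d + 8) = (2*d)/(8 + d) = 2*d/(8 + d))
-N(O) = -2*39/(8 + 39) = -2*39/47 = -1*78/47 = -78/47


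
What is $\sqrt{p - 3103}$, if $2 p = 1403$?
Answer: $\frac{i \sqrt{9606}}{2} \approx 49.005 i$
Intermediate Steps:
$p = \frac{1403}{2}$ ($p = \frac{1}{2} \cdot 1403 = \frac{1403}{2} \approx 701.5$)
$\sqrt{p - 3103} = \sqrt{\frac{1403}{2} - 3103} = \sqrt{- \frac{4803}{2}} = \frac{i \sqrt{9606}}{2}$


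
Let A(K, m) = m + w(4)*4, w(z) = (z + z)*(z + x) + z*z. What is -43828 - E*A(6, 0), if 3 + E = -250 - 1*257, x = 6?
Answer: 152012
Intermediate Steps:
w(z) = z² + 2*z*(6 + z) (w(z) = (z + z)*(z + 6) + z*z = (2*z)*(6 + z) + z² = 2*z*(6 + z) + z² = z² + 2*z*(6 + z))
E = -510 (E = -3 + (-250 - 1*257) = -3 + (-250 - 257) = -3 - 507 = -510)
A(K, m) = 384 + m (A(K, m) = m + (3*4*(4 + 4))*4 = m + (3*4*8)*4 = m + 96*4 = m + 384 = 384 + m)
-43828 - E*A(6, 0) = -43828 - (-510)*(384 + 0) = -43828 - (-510)*384 = -43828 - 1*(-195840) = -43828 + 195840 = 152012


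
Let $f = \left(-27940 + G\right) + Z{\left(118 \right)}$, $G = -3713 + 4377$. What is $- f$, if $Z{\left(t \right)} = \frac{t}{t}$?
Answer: $27275$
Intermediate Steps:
$Z{\left(t \right)} = 1$
$G = 664$
$f = -27275$ ($f = \left(-27940 + 664\right) + 1 = -27276 + 1 = -27275$)
$- f = \left(-1\right) \left(-27275\right) = 27275$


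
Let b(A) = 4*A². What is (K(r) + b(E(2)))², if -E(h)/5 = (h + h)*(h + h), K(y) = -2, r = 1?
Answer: 655257604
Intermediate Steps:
E(h) = -20*h² (E(h) = -5*(h + h)*(h + h) = -5*2*h*2*h = -20*h²)
(K(r) + b(E(2)))² = (-2 + 4*(-20*2²)²)² = (-2 + 4*(-20*4)²)² = (-2 + 4*(-80)²)² = (-2 + 4*6400)² = (-2 + 25600)² = 25598² = 655257604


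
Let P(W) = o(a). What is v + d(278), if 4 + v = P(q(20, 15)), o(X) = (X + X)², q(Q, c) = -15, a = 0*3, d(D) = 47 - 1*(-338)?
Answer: 381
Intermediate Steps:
d(D) = 385 (d(D) = 47 + 338 = 385)
a = 0
o(X) = 4*X² (o(X) = (2*X)² = 4*X²)
P(W) = 0 (P(W) = 4*0² = 4*0 = 0)
v = -4 (v = -4 + 0 = -4)
v + d(278) = -4 + 385 = 381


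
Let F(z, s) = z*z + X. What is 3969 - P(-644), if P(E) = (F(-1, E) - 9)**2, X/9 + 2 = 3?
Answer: 3968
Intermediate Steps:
X = 9 (X = -18 + 9*3 = -18 + 27 = 9)
F(z, s) = 9 + z**2 (F(z, s) = z*z + 9 = z**2 + 9 = 9 + z**2)
P(E) = 1 (P(E) = ((9 + (-1)**2) - 9)**2 = ((9 + 1) - 9)**2 = (10 - 9)**2 = 1**2 = 1)
3969 - P(-644) = 3969 - 1*1 = 3969 - 1 = 3968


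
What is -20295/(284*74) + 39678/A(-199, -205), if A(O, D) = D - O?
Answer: -138999103/21016 ≈ -6614.0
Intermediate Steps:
-20295/(284*74) + 39678/A(-199, -205) = -20295/(284*74) + 39678/(-205 - 1*(-199)) = -20295/21016 + 39678/(-205 + 199) = -20295*1/21016 + 39678/(-6) = -20295/21016 + 39678*(-⅙) = -20295/21016 - 6613 = -138999103/21016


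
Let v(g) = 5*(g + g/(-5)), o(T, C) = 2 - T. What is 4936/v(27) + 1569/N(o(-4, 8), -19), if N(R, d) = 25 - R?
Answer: 65809/513 ≈ 128.28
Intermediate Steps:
v(g) = 4*g (v(g) = 5*(g + g*(-1/5)) = 5*(g - g/5) = 5*(4*g/5) = 4*g)
4936/v(27) + 1569/N(o(-4, 8), -19) = 4936/((4*27)) + 1569/(25 - (2 - 1*(-4))) = 4936/108 + 1569/(25 - (2 + 4)) = 4936*(1/108) + 1569/(25 - 1*6) = 1234/27 + 1569/(25 - 6) = 1234/27 + 1569/19 = 65809/513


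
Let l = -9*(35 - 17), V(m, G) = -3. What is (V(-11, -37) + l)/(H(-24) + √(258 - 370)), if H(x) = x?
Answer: 495/86 + 165*I*√7/172 ≈ 5.7558 + 2.5381*I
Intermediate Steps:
l = -162 (l = -9*18 = -162)
(V(-11, -37) + l)/(H(-24) + √(258 - 370)) = (-3 - 162)/(-24 + √(258 - 370)) = -165/(-24 + √(-112)) = -165/(-24 + 4*I*√7)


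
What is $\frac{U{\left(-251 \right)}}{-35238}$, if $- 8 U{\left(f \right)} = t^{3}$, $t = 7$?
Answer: $\frac{49}{40272} \approx 0.0012167$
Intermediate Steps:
$U{\left(f \right)} = - \frac{343}{8}$ ($U{\left(f \right)} = - \frac{7^{3}}{8} = \left(- \frac{1}{8}\right) 343 = - \frac{343}{8}$)
$\frac{U{\left(-251 \right)}}{-35238} = - \frac{343}{8 \left(-35238\right)} = \left(- \frac{343}{8}\right) \left(- \frac{1}{35238}\right) = \frac{49}{40272}$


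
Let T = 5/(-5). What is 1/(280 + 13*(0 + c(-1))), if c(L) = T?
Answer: 1/267 ≈ 0.0037453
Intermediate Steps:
T = -1 (T = 5*(-⅕) = -1)
c(L) = -1
1/(280 + 13*(0 + c(-1))) = 1/(280 + 13*(0 - 1)) = 1/(280 + 13*(-1)) = 1/(280 - 13) = 1/267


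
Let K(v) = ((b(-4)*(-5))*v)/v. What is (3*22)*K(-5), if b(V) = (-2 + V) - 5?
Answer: 3630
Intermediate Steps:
b(V) = -7 + V
K(v) = 55 (K(v) = (((-7 - 4)*(-5))*v)/v = ((-11*(-5))*v)/v = (55*v)/v = 55)
(3*22)*K(-5) = (3*22)*55 = 66*55 = 3630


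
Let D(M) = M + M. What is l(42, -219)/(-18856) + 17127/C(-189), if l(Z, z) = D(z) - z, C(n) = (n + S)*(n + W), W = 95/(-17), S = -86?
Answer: 129302691/389847800 ≈ 0.33167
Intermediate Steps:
D(M) = 2*M
W = -95/17 (W = 95*(-1/17) = -95/17 ≈ -5.5882)
C(n) = (-86 + n)*(-95/17 + n) (C(n) = (n - 86)*(n - 95/17) = (-86 + n)*(-95/17 + n))
l(Z, z) = z (l(Z, z) = 2*z - z = z)
l(42, -219)/(-18856) + 17127/C(-189) = -219/(-18856) + 17127/(8170/17 + (-189)² - 1557/17*(-189)) = -219*(-1/18856) + 17127/(8170/17 + 35721 + 294273/17) = 219/18856 + 17127/(909700/17) = 219/18856 + 17127*(17/909700) = 219/18856 + 26469/82700 = 129302691/389847800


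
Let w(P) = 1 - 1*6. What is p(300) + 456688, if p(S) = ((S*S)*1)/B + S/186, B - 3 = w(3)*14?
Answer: 945754326/2077 ≈ 4.5535e+5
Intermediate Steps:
w(P) = -5 (w(P) = 1 - 6 = -5)
B = -67 (B = 3 - 5*14 = 3 - 70 = -67)
p(S) = -S²/67 + S/186 (p(S) = ((S*S)*1)/(-67) + S/186 = (S²*1)*(-1/67) + S*(1/186) = S²*(-1/67) + S/186 = -S²/67 + S/186)
p(300) + 456688 = (1/12462)*300*(67 - 186*300) + 456688 = (1/12462)*300*(67 - 55800) + 456688 = (1/12462)*300*(-55733) + 456688 = -2786650/2077 + 456688 = 945754326/2077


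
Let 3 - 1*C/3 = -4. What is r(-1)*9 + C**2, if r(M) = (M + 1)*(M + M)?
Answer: 441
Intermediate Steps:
C = 21 (C = 9 - 3*(-4) = 9 + 12 = 21)
r(M) = 2*M*(1 + M) (r(M) = (1 + M)*(2*M) = 2*M*(1 + M))
r(-1)*9 + C**2 = (2*(-1)*(1 - 1))*9 + 21**2 = (2*(-1)*0)*9 + 441 = 0*9 + 441 = 0 + 441 = 441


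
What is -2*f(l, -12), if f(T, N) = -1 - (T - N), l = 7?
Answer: 40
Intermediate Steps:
f(T, N) = -1 + N - T (f(T, N) = -1 + (N - T) = -1 + N - T)
-2*f(l, -12) = -2*(-1 - 12 - 1*7) = -2*(-1 - 12 - 7) = -2*(-20) = 40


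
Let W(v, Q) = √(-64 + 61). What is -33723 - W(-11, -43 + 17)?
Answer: -33723 - I*√3 ≈ -33723.0 - 1.732*I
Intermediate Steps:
W(v, Q) = I*√3 (W(v, Q) = √(-3) = I*√3)
-33723 - W(-11, -43 + 17) = -33723 - I*√3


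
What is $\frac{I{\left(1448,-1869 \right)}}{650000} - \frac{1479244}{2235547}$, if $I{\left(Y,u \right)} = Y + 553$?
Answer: $- \frac{957035270453}{1453105550000} \approx -0.65861$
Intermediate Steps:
$I{\left(Y,u \right)} = 553 + Y$
$\frac{I{\left(1448,-1869 \right)}}{650000} - \frac{1479244}{2235547} = \frac{553 + 1448}{650000} - \frac{1479244}{2235547} = 2001 \cdot \frac{1}{650000} - \frac{1479244}{2235547} = \frac{2001}{650000} - \frac{1479244}{2235547} = - \frac{957035270453}{1453105550000}$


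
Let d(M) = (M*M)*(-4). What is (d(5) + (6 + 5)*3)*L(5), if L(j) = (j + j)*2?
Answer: -1340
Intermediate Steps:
d(M) = -4*M² (d(M) = M²*(-4) = -4*M²)
L(j) = 4*j (L(j) = (2*j)*2 = 4*j)
(d(5) + (6 + 5)*3)*L(5) = (-4*5² + (6 + 5)*3)*(4*5) = (-4*25 + 11*3)*20 = (-100 + 33)*20 = -67*20 = -1340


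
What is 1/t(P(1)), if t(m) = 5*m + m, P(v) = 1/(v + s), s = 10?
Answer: 11/6 ≈ 1.8333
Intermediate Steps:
P(v) = 1/(10 + v) (P(v) = 1/(v + 10) = 1/(10 + v))
t(m) = 6*m
1/t(P(1)) = 1/(6/(10 + 1)) = 1/(6/11) = 11/6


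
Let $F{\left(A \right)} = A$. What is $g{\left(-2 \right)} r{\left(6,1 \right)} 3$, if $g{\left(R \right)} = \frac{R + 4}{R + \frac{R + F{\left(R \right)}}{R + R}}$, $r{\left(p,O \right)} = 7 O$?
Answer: $-42$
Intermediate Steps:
$g{\left(R \right)} = \frac{4 + R}{1 + R}$ ($g{\left(R \right)} = \frac{R + 4}{R + \frac{R + R}{R + R}} = \frac{4 + R}{R + \frac{2 R}{2 R}} = \frac{4 + R}{R + 2 R \frac{1}{2 R}} = \frac{4 + R}{R + 1} = \frac{4 + R}{1 + R}$)
$g{\left(-2 \right)} r{\left(6,1 \right)} 3 = \frac{4 - 2}{1 - 2} \cdot 7 \cdot 1 \cdot 3 = \frac{1}{-1} \cdot 2 \cdot 7 \cdot 3 = \left(-1\right) 2 \cdot 7 \cdot 3 = \left(-2\right) 7 \cdot 3 = \left(-14\right) 3 = -42$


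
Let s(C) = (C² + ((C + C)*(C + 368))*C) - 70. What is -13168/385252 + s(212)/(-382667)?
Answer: -5026863796846/36855806771 ≈ -136.39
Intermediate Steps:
s(C) = -70 + C² + 2*C²*(368 + C) (s(C) = (C² + ((2*C)*(368 + C))*C) - 70 = (C² + (2*C*(368 + C))*C) - 70 = (C² + 2*C²*(368 + C)) - 70 = -70 + C² + 2*C²*(368 + C))
-13168/385252 + s(212)/(-382667) = -13168/385252 + (-70 + 2*212³ + 737*212²)/(-382667) = -13168*1/385252 + (-70 + 2*9528128 + 737*44944)*(-1/382667) = -3292/96313 + (-70 + 19056256 + 33123728)*(-1/382667) = -3292/96313 + 52179914*(-1/382667) = -3292/96313 - 52179914/382667 = -5026863796846/36855806771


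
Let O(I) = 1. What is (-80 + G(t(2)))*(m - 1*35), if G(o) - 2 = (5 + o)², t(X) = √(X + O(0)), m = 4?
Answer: 1550 - 310*√3 ≈ 1013.1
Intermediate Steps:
t(X) = √(1 + X) (t(X) = √(X + 1) = √(1 + X))
G(o) = 2 + (5 + o)²
(-80 + G(t(2)))*(m - 1*35) = (-80 + (2 + (5 + √(1 + 2))²))*(4 - 1*35) = (-80 + (2 + (5 + √3)²))*(4 - 35) = (-78 + (5 + √3)²)*(-31) = 2418 - 31*(5 + √3)²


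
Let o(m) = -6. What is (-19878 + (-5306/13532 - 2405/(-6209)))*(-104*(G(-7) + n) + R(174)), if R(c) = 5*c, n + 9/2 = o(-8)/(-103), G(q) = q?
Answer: -88590797656417773/2163519841 ≈ -4.0948e+7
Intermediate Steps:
n = -915/206 (n = -9/2 - 6/(-103) = -9/2 - 6*(-1/103) = -9/2 + 6/103 = -915/206 ≈ -4.4417)
(-19878 + (-5306/13532 - 2405/(-6209)))*(-104*(G(-7) + n) + R(174)) = (-19878 + (-5306/13532 - 2405/(-6209)))*(-104*(-7 - 915/206) + 5*174) = (-19878 + (-5306*1/13532 - 2405*(-1/6209)))*(-104*(-2357/206) + 870) = (-19878 + (-2653/6766 + 2405/6209))*(122564/103 + 870) = (-19878 - 200247/42010094)*(212174/103) = -835076848779/42010094*212174/103 = -88590797656417773/2163519841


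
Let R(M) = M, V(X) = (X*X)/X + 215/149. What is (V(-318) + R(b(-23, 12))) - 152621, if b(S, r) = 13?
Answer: -22785759/149 ≈ -1.5292e+5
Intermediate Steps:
V(X) = 215/149 + X (V(X) = X²/X + 215*(1/149) = X + 215/149 = 215/149 + X)
(V(-318) + R(b(-23, 12))) - 152621 = ((215/149 - 318) + 13) - 152621 = (-47167/149 + 13) - 152621 = -45230/149 - 152621 = -22785759/149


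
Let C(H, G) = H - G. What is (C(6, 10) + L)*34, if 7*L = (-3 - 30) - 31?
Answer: -3128/7 ≈ -446.86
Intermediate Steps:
L = -64/7 (L = ((-3 - 30) - 31)/7 = (-33 - 31)/7 = (⅐)*(-64) = -64/7 ≈ -9.1429)
(C(6, 10) + L)*34 = ((6 - 1*10) - 64/7)*34 = ((6 - 10) - 64/7)*34 = (-4 - 64/7)*34 = -92/7*34 = -3128/7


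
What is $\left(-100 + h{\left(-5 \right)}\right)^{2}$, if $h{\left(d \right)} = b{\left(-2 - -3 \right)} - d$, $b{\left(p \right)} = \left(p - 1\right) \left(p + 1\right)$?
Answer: $9025$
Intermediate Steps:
$b{\left(p \right)} = \left(1 + p\right) \left(-1 + p\right)$ ($b{\left(p \right)} = \left(-1 + p\right) \left(1 + p\right) = \left(1 + p\right) \left(-1 + p\right)$)
$h{\left(d \right)} = - d$ ($h{\left(d \right)} = \left(-1 + \left(-2 - -3\right)^{2}\right) - d = \left(-1 + \left(-2 + 3\right)^{2}\right) - d = \left(-1 + 1^{2}\right) - d = \left(-1 + 1\right) - d = 0 - d = - d$)
$\left(-100 + h{\left(-5 \right)}\right)^{2} = \left(-100 - -5\right)^{2} = \left(-100 + 5\right)^{2} = \left(-95\right)^{2} = 9025$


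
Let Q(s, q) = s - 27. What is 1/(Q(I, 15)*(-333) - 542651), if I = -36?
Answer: -1/521672 ≈ -1.9169e-6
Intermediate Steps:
Q(s, q) = -27 + s
1/(Q(I, 15)*(-333) - 542651) = 1/((-27 - 36)*(-333) - 542651) = 1/(-63*(-333) - 542651) = 1/(20979 - 542651) = 1/(-521672) = -1/521672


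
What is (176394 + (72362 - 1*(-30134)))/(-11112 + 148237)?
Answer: 55778/27425 ≈ 2.0338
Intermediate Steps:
(176394 + (72362 - 1*(-30134)))/(-11112 + 148237) = (176394 + (72362 + 30134))/137125 = (176394 + 102496)*(1/137125) = 278890*(1/137125) = 55778/27425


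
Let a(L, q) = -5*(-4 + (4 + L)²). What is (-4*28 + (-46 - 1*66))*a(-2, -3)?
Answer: 0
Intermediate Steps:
a(L, q) = 20 - 5*(4 + L)²
(-4*28 + (-46 - 1*66))*a(-2, -3) = (-4*28 + (-46 - 1*66))*(20 - 5*(4 - 2)²) = (-112 + (-46 - 66))*(20 - 5*2²) = (-112 - 112)*(20 - 5*4) = -224*(20 - 20) = -224*0 = 0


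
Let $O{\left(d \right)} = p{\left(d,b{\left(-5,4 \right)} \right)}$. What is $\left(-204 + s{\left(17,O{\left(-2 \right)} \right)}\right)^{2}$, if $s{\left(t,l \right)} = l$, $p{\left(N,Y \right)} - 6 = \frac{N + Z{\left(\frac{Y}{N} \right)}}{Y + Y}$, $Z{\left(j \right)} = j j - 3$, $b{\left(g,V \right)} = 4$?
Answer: $\frac{2512225}{64} \approx 39254.0$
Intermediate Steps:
$Z{\left(j \right)} = -3 + j^{2}$ ($Z{\left(j \right)} = j^{2} - 3 = -3 + j^{2}$)
$p{\left(N,Y \right)} = 6 + \frac{-3 + N + \frac{Y^{2}}{N^{2}}}{2 Y}$ ($p{\left(N,Y \right)} = 6 + \frac{N + \left(-3 + \left(\frac{Y}{N}\right)^{2}\right)}{Y + Y} = 6 + \frac{N - \left(3 - \frac{Y^{2}}{N^{2}}\right)}{2 Y} = 6 + \left(-3 + N + \frac{Y^{2}}{N^{2}}\right) \frac{1}{2 Y} = 6 + \frac{-3 + N + \frac{Y^{2}}{N^{2}}}{2 Y}$)
$O{\left(d \right)} = \frac{45}{8} + \frac{2}{d^{2}} + \frac{d}{8}$ ($O{\left(d \right)} = 6 - \frac{3}{2 \cdot 4} + \frac{d}{2 \cdot 4} + \frac{1}{2} \cdot 4 \frac{1}{d^{2}} = 6 - \frac{3}{8} + \frac{1}{2} d \frac{1}{4} + \frac{2}{d^{2}} = 6 - \frac{3}{8} + \frac{d}{8} + \frac{2}{d^{2}} = \frac{45}{8} + \frac{2}{d^{2}} + \frac{d}{8}$)
$\left(-204 + s{\left(17,O{\left(-2 \right)} \right)}\right)^{2} = \left(-204 + \left(\frac{45}{8} + \frac{2}{4} + \frac{1}{8} \left(-2\right)\right)\right)^{2} = \left(-204 + \left(\frac{45}{8} + 2 \cdot \frac{1}{4} - \frac{1}{4}\right)\right)^{2} = \left(-204 + \left(\frac{45}{8} + \frac{1}{2} - \frac{1}{4}\right)\right)^{2} = \left(-204 + \frac{47}{8}\right)^{2} = \left(- \frac{1585}{8}\right)^{2} = \frac{2512225}{64}$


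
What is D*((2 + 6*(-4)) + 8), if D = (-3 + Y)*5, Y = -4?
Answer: 490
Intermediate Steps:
D = -35 (D = (-3 - 4)*5 = -7*5 = -35)
D*((2 + 6*(-4)) + 8) = -35*((2 + 6*(-4)) + 8) = -35*((2 - 24) + 8) = -35*(-22 + 8) = -35*(-14) = 490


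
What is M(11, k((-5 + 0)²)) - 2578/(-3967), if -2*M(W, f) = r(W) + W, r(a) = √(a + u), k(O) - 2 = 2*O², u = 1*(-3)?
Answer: -38481/7934 - √2 ≈ -6.2644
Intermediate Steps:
u = -3
k(O) = 2 + 2*O²
r(a) = √(-3 + a) (r(a) = √(a - 3) = √(-3 + a))
M(W, f) = -W/2 - √(-3 + W)/2 (M(W, f) = -(√(-3 + W) + W)/2 = -(W + √(-3 + W))/2 = -W/2 - √(-3 + W)/2)
M(11, k((-5 + 0)²)) - 2578/(-3967) = (-½*11 - √(-3 + 11)/2) - 2578/(-3967) = (-11/2 - √2) - 2578*(-1/3967) = (-11/2 - √2) + 2578/3967 = -38481/7934 - √2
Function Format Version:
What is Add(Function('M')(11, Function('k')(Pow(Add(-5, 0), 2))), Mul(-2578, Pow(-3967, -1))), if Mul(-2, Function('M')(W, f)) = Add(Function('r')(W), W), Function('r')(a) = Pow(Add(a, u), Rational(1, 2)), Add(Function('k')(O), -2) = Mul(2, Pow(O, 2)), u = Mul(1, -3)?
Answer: Add(Rational(-38481, 7934), Mul(-1, Pow(2, Rational(1, 2)))) ≈ -6.2644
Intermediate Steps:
u = -3
Function('k')(O) = Add(2, Mul(2, Pow(O, 2)))
Function('r')(a) = Pow(Add(-3, a), Rational(1, 2)) (Function('r')(a) = Pow(Add(a, -3), Rational(1, 2)) = Pow(Add(-3, a), Rational(1, 2)))
Function('M')(W, f) = Add(Mul(Rational(-1, 2), W), Mul(Rational(-1, 2), Pow(Add(-3, W), Rational(1, 2)))) (Function('M')(W, f) = Mul(Rational(-1, 2), Add(Pow(Add(-3, W), Rational(1, 2)), W)) = Mul(Rational(-1, 2), Add(W, Pow(Add(-3, W), Rational(1, 2)))) = Add(Mul(Rational(-1, 2), W), Mul(Rational(-1, 2), Pow(Add(-3, W), Rational(1, 2)))))
Add(Function('M')(11, Function('k')(Pow(Add(-5, 0), 2))), Mul(-2578, Pow(-3967, -1))) = Add(Add(Mul(Rational(-1, 2), 11), Mul(Rational(-1, 2), Pow(Add(-3, 11), Rational(1, 2)))), Mul(-2578, Pow(-3967, -1))) = Add(Add(Rational(-11, 2), Mul(Rational(-1, 2), Pow(8, Rational(1, 2)))), Mul(-2578, Rational(-1, 3967))) = Add(Add(Rational(-11, 2), Mul(Rational(-1, 2), Mul(2, Pow(2, Rational(1, 2))))), Rational(2578, 3967)) = Add(Add(Rational(-11, 2), Mul(-1, Pow(2, Rational(1, 2)))), Rational(2578, 3967)) = Add(Rational(-38481, 7934), Mul(-1, Pow(2, Rational(1, 2))))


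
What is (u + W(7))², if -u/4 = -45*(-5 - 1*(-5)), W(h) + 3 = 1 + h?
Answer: 25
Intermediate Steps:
W(h) = -2 + h (W(h) = -3 + (1 + h) = -2 + h)
u = 0 (u = -(-180)*(-5 - 1*(-5)) = -(-180)*(-5 + 5) = -(-180)*0 = -4*0 = 0)
(u + W(7))² = (0 + (-2 + 7))² = (0 + 5)² = 5² = 25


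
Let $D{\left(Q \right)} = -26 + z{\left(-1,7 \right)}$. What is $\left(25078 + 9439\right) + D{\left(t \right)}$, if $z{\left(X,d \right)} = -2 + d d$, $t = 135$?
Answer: $34538$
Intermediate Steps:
$z{\left(X,d \right)} = -2 + d^{2}$
$D{\left(Q \right)} = 21$ ($D{\left(Q \right)} = -26 - \left(2 - 7^{2}\right) = -26 + \left(-2 + 49\right) = -26 + 47 = 21$)
$\left(25078 + 9439\right) + D{\left(t \right)} = \left(25078 + 9439\right) + 21 = 34517 + 21 = 34538$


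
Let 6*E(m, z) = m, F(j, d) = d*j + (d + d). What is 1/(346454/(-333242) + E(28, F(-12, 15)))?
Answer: 499863/1813013 ≈ 0.27571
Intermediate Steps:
F(j, d) = 2*d + d*j (F(j, d) = d*j + 2*d = 2*d + d*j)
E(m, z) = m/6
1/(346454/(-333242) + E(28, F(-12, 15))) = 1/(346454/(-333242) + (⅙)*28) = 1/(346454*(-1/333242) + 14/3) = 1/(-173227/166621 + 14/3) = 1/(1813013/499863) = 499863/1813013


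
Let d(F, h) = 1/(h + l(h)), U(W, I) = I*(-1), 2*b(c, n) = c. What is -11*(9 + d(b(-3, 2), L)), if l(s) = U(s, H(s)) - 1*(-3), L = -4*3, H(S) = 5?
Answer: -1375/14 ≈ -98.214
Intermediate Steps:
L = -12
b(c, n) = c/2
U(W, I) = -I
l(s) = -2 (l(s) = -1*5 - 1*(-3) = -5 + 3 = -2)
d(F, h) = 1/(-2 + h) (d(F, h) = 1/(h - 2) = 1/(-2 + h))
-11*(9 + d(b(-3, 2), L)) = -11*(9 + 1/(-2 - 12)) = -11*(9 + 1/(-14)) = -11*(9 - 1/14) = -11*125/14 = -1375/14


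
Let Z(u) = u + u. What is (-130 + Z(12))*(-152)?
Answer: 16112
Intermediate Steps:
Z(u) = 2*u
(-130 + Z(12))*(-152) = (-130 + 2*12)*(-152) = (-130 + 24)*(-152) = -106*(-152) = 16112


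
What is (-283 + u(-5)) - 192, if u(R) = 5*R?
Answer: -500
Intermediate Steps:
(-283 + u(-5)) - 192 = (-283 + 5*(-5)) - 192 = (-283 - 25) - 192 = -308 - 192 = -500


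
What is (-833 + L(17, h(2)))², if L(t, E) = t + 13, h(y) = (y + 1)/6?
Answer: 644809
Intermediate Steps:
h(y) = ⅙ + y/6 (h(y) = (1 + y)*(⅙) = ⅙ + y/6)
L(t, E) = 13 + t
(-833 + L(17, h(2)))² = (-833 + (13 + 17))² = (-833 + 30)² = (-803)² = 644809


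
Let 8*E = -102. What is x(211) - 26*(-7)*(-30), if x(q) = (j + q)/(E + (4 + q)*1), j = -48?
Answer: -4416488/809 ≈ -5459.2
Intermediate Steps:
E = -51/4 (E = (⅛)*(-102) = -51/4 ≈ -12.750)
x(q) = (-48 + q)/(-35/4 + q) (x(q) = (-48 + q)/(-51/4 + (4 + q)*1) = (-48 + q)/(-51/4 + (4 + q)) = (-48 + q)/(-35/4 + q))
x(211) - 26*(-7)*(-30) = 4*(-48 + 211)/(-35 + 4*211) - 26*(-7)*(-30) = 4*163/(-35 + 844) - (-182)*(-30) = 4*163/809 - 1*5460 = 4*(1/809)*163 - 5460 = 652/809 - 5460 = -4416488/809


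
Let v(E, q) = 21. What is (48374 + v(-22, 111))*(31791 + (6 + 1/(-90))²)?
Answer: 2495223173659/1620 ≈ 1.5403e+9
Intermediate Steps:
(48374 + v(-22, 111))*(31791 + (6 + 1/(-90))²) = (48374 + 21)*(31791 + (6 + 1/(-90))²) = 48395*(31791 + (6 - 1/90)²) = 48395*(31791 + (539/90)²) = 48395*(31791 + 290521/8100) = 48395*(257797621/8100) = 2495223173659/1620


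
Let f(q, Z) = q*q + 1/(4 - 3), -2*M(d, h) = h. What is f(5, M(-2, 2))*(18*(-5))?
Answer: -2340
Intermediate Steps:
M(d, h) = -h/2
f(q, Z) = 1 + q² (f(q, Z) = q² + 1/1 = q² + 1 = 1 + q²)
f(5, M(-2, 2))*(18*(-5)) = (1 + 5²)*(18*(-5)) = (1 + 25)*(-90) = 26*(-90) = -2340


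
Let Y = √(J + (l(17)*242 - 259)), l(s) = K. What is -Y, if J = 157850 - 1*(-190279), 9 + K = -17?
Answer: -√341578 ≈ -584.45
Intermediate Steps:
K = -26 (K = -9 - 17 = -26)
l(s) = -26
J = 348129 (J = 157850 + 190279 = 348129)
Y = √341578 (Y = √(348129 + (-26*242 - 259)) = √(348129 + (-6292 - 259)) = √(348129 - 6551) = √341578 ≈ 584.45)
-Y = -√341578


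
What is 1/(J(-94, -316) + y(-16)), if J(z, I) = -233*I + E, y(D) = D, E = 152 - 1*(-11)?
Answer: 1/73775 ≈ 1.3555e-5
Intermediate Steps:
E = 163 (E = 152 + 11 = 163)
J(z, I) = 163 - 233*I (J(z, I) = -233*I + 163 = 163 - 233*I)
1/(J(-94, -316) + y(-16)) = 1/((163 - 233*(-316)) - 16) = 1/((163 + 73628) - 16) = 1/(73791 - 16) = 1/73775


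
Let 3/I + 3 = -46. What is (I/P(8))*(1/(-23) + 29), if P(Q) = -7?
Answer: 1998/7889 ≈ 0.25326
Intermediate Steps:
I = -3/49 (I = 3/(-3 - 46) = 3/(-49) = 3*(-1/49) = -3/49 ≈ -0.061224)
(I/P(8))*(1/(-23) + 29) = (-3/49/(-7))*(1/(-23) + 29) = (-3/49*(-1/7))*(-1/23 + 29) = (3/343)*(666/23) = 1998/7889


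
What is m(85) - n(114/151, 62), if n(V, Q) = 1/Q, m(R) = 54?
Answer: 3347/62 ≈ 53.984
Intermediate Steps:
m(85) - n(114/151, 62) = 54 - 1/62 = 3347/62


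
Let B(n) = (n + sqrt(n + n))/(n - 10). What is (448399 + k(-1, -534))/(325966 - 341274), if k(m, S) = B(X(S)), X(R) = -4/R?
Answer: -598164265/20420872 + sqrt(267)/20420872 ≈ -29.292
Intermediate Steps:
B(n) = (n + sqrt(2)*sqrt(n))/(-10 + n) (B(n) = (n + sqrt(2*n))/(-10 + n) = (n + sqrt(2)*sqrt(n))/(-10 + n))
k(m, S) = (-4/S + 2*sqrt(2)*sqrt(-1/S))/(-10 - 4/S) (k(m, S) = (-4/S + sqrt(2)*sqrt(-4/S))/(-10 - 4/S) = (-4/S + sqrt(2)*(2*sqrt(-1/S)))/(-10 - 4/S) = (-4/S + 2*sqrt(2)*sqrt(-1/S))/(-10 - 4/S))
(448399 + k(-1, -534))/(325966 - 341274) = (448399 + (2 - 1*(-534)*sqrt(2)*sqrt(-1/(-534)))/(2 + 5*(-534)))/(325966 - 341274) = (448399 + (2 - 1*(-534)*sqrt(2)*sqrt(-1*(-1/534)))/(2 - 2670))/(-15308) = (448399 + (2 - 1*(-534)*sqrt(2)*sqrt(1/534))/(-2668))*(-1/15308) = (448399 - (2 - 1*(-534)*sqrt(2)*sqrt(534)/534)/2668)*(-1/15308) = (448399 - (2 + 2*sqrt(267))/2668)*(-1/15308) = (448399 + (-1/1334 - sqrt(267)/1334))*(-1/15308) = (598164265/1334 - sqrt(267)/1334)*(-1/15308) = -598164265/20420872 + sqrt(267)/20420872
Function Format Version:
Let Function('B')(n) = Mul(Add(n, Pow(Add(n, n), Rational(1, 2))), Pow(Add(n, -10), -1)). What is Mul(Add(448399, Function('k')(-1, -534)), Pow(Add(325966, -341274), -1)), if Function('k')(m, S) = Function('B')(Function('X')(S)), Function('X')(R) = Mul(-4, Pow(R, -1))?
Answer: Add(Rational(-598164265, 20420872), Mul(Rational(1, 20420872), Pow(267, Rational(1, 2)))) ≈ -29.292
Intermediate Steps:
Function('B')(n) = Mul(Pow(Add(-10, n), -1), Add(n, Mul(Pow(2, Rational(1, 2)), Pow(n, Rational(1, 2))))) (Function('B')(n) = Mul(Add(n, Pow(Mul(2, n), Rational(1, 2))), Pow(Add(-10, n), -1)) = Mul(Add(n, Mul(Pow(2, Rational(1, 2)), Pow(n, Rational(1, 2)))), Pow(Add(-10, n), -1)) = Mul(Pow(Add(-10, n), -1), Add(n, Mul(Pow(2, Rational(1, 2)), Pow(n, Rational(1, 2))))))
Function('k')(m, S) = Mul(Pow(Add(-10, Mul(-4, Pow(S, -1))), -1), Add(Mul(-4, Pow(S, -1)), Mul(2, Pow(2, Rational(1, 2)), Pow(Mul(-1, Pow(S, -1)), Rational(1, 2))))) (Function('k')(m, S) = Mul(Pow(Add(-10, Mul(-4, Pow(S, -1))), -1), Add(Mul(-4, Pow(S, -1)), Mul(Pow(2, Rational(1, 2)), Pow(Mul(-4, Pow(S, -1)), Rational(1, 2))))) = Mul(Pow(Add(-10, Mul(-4, Pow(S, -1))), -1), Add(Mul(-4, Pow(S, -1)), Mul(Pow(2, Rational(1, 2)), Mul(2, Pow(Mul(-1, Pow(S, -1)), Rational(1, 2)))))) = Mul(Pow(Add(-10, Mul(-4, Pow(S, -1))), -1), Add(Mul(-4, Pow(S, -1)), Mul(2, Pow(2, Rational(1, 2)), Pow(Mul(-1, Pow(S, -1)), Rational(1, 2))))))
Mul(Add(448399, Function('k')(-1, -534)), Pow(Add(325966, -341274), -1)) = Mul(Add(448399, Mul(Pow(Add(2, Mul(5, -534)), -1), Add(2, Mul(-1, -534, Pow(2, Rational(1, 2)), Pow(Mul(-1, Pow(-534, -1)), Rational(1, 2)))))), Pow(Add(325966, -341274), -1)) = Mul(Add(448399, Mul(Pow(Add(2, -2670), -1), Add(2, Mul(-1, -534, Pow(2, Rational(1, 2)), Pow(Mul(-1, Rational(-1, 534)), Rational(1, 2)))))), Pow(-15308, -1)) = Mul(Add(448399, Mul(Pow(-2668, -1), Add(2, Mul(-1, -534, Pow(2, Rational(1, 2)), Pow(Rational(1, 534), Rational(1, 2)))))), Rational(-1, 15308)) = Mul(Add(448399, Mul(Rational(-1, 2668), Add(2, Mul(-1, -534, Pow(2, Rational(1, 2)), Mul(Rational(1, 534), Pow(534, Rational(1, 2))))))), Rational(-1, 15308)) = Mul(Add(448399, Mul(Rational(-1, 2668), Add(2, Mul(2, Pow(267, Rational(1, 2)))))), Rational(-1, 15308)) = Mul(Add(448399, Add(Rational(-1, 1334), Mul(Rational(-1, 1334), Pow(267, Rational(1, 2))))), Rational(-1, 15308)) = Mul(Add(Rational(598164265, 1334), Mul(Rational(-1, 1334), Pow(267, Rational(1, 2)))), Rational(-1, 15308)) = Add(Rational(-598164265, 20420872), Mul(Rational(1, 20420872), Pow(267, Rational(1, 2))))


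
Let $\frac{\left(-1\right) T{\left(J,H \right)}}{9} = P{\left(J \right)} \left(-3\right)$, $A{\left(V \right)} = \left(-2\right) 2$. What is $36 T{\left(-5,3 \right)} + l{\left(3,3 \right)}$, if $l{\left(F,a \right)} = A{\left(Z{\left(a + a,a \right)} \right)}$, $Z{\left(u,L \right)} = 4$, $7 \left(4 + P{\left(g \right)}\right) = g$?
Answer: $- \frac{32104}{7} \approx -4586.3$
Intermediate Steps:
$P{\left(g \right)} = -4 + \frac{g}{7}$
$A{\left(V \right)} = -4$
$l{\left(F,a \right)} = -4$
$T{\left(J,H \right)} = -108 + \frac{27 J}{7}$ ($T{\left(J,H \right)} = - 9 \left(-4 + \frac{J}{7}\right) \left(-3\right) = - 9 \left(12 - \frac{3 J}{7}\right) = -108 + \frac{27 J}{7}$)
$36 T{\left(-5,3 \right)} + l{\left(3,3 \right)} = 36 \left(-108 + \frac{27}{7} \left(-5\right)\right) - 4 = 36 \left(-108 - \frac{135}{7}\right) - 4 = 36 \left(- \frac{891}{7}\right) - 4 = - \frac{32076}{7} - 4 = - \frac{32104}{7}$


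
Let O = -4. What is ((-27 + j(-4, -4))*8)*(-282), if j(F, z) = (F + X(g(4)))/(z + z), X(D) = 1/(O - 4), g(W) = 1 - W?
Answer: 238995/4 ≈ 59749.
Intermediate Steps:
X(D) = -⅛ (X(D) = 1/(-4 - 4) = 1/(-8) = -⅛)
j(F, z) = (-⅛ + F)/(2*z) (j(F, z) = (F - ⅛)/(z + z) = (-⅛ + F)/((2*z)) = (-⅛ + F)*(1/(2*z)) = (-⅛ + F)/(2*z))
((-27 + j(-4, -4))*8)*(-282) = ((-27 + (1/16)*(-1 + 8*(-4))/(-4))*8)*(-282) = ((-27 + (1/16)*(-¼)*(-1 - 32))*8)*(-282) = ((-27 + (1/16)*(-¼)*(-33))*8)*(-282) = ((-27 + 33/64)*8)*(-282) = -1695/64*8*(-282) = -1695/8*(-282) = 238995/4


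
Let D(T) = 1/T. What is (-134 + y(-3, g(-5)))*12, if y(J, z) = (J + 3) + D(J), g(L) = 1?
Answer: -1612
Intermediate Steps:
y(J, z) = 3 + J + 1/J (y(J, z) = (J + 3) + 1/J = (3 + J) + 1/J = 3 + J + 1/J)
(-134 + y(-3, g(-5)))*12 = (-134 + (3 - 3 + 1/(-3)))*12 = (-134 + (3 - 3 - ⅓))*12 = (-134 - ⅓)*12 = -403/3*12 = -1612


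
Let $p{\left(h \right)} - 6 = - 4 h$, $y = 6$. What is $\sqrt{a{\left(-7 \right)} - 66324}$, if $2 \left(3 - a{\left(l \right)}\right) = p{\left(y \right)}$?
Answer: $6 i \sqrt{1842} \approx 257.51 i$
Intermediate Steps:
$p{\left(h \right)} = 6 - 4 h$
$a{\left(l \right)} = 12$ ($a{\left(l \right)} = 3 - \frac{6 - 24}{2} = 3 - -9 = 3 + 9 = 12$)
$\sqrt{a{\left(-7 \right)} - 66324} = \sqrt{12 - 66324} = \sqrt{-66312} = 6 i \sqrt{1842}$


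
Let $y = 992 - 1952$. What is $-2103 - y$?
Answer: $-1143$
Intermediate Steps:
$y = -960$ ($y = 992 - 1952 = -960$)
$-2103 - y = -2103 - -960 = -2103 + 960 = -1143$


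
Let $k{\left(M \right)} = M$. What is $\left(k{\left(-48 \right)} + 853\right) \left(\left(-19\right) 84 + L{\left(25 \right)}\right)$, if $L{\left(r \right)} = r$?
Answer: $-1264655$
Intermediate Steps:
$\left(k{\left(-48 \right)} + 853\right) \left(\left(-19\right) 84 + L{\left(25 \right)}\right) = \left(-48 + 853\right) \left(\left(-19\right) 84 + 25\right) = 805 \left(-1596 + 25\right) = 805 \left(-1571\right) = -1264655$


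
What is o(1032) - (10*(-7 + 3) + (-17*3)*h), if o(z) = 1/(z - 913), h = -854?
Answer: -5178165/119 ≈ -43514.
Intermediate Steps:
o(z) = 1/(-913 + z)
o(1032) - (10*(-7 + 3) + (-17*3)*h) = 1/(-913 + 1032) - (10*(-7 + 3) - 17*3*(-854)) = 1/119 - (10*(-4) - 51*(-854)) = 1/119 - (-40 + 43554) = 1/119 - 1*43514 = 1/119 - 43514 = -5178165/119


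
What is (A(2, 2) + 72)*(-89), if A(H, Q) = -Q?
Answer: -6230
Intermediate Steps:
(A(2, 2) + 72)*(-89) = (-1*2 + 72)*(-89) = (-2 + 72)*(-89) = 70*(-89) = -6230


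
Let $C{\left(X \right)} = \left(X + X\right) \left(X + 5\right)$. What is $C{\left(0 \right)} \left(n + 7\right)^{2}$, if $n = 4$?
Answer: $0$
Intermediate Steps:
$C{\left(X \right)} = 2 X \left(5 + X\right)$
$C{\left(0 \right)} \left(n + 7\right)^{2} = 2 \cdot 0 \left(5 + 0\right) \left(4 + 7\right)^{2} = 2 \cdot 0 \cdot 5 \cdot 11^{2} = 0 \cdot 121 = 0$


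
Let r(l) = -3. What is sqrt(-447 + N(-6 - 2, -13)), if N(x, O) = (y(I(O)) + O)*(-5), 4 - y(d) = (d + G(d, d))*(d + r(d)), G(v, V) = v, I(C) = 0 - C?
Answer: sqrt(898) ≈ 29.967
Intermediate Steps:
I(C) = -C
y(d) = 4 - 2*d*(-3 + d) (y(d) = 4 - (d + d)*(d - 3) = 4 - 2*d*(-3 + d))
N(x, O) = -20 + 10*O**2 + 25*O (N(x, O) = ((4 - 2*O**2 + 6*(-O)) + O)*(-5) = ((4 - 2*O**2 - 6*O) + O)*(-5) = ((4 - 6*O - 2*O**2) + O)*(-5) = (4 - 5*O - 2*O**2)*(-5) = -20 + 10*O**2 + 25*O)
sqrt(-447 + N(-6 - 2, -13)) = sqrt(-447 + (-20 + 10*(-13)**2 + 25*(-13))) = sqrt(-447 + (-20 + 10*169 - 325)) = sqrt(-447 + (-20 + 1690 - 325)) = sqrt(-447 + 1345) = sqrt(898)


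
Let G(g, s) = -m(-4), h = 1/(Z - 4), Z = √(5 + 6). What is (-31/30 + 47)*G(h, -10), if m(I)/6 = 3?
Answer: -4137/5 ≈ -827.40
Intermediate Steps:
Z = √11 ≈ 3.3166
h = 1/(-4 + √11) (h = 1/(√11 - 4) = 1/(-4 + √11) ≈ -1.4633)
m(I) = 18 (m(I) = 6*3 = 18)
G(g, s) = -18 (G(g, s) = -1*18 = -18)
(-31/30 + 47)*G(h, -10) = (-31/30 + 47)*(-18) = (1379/30)*(-18) = -4137/5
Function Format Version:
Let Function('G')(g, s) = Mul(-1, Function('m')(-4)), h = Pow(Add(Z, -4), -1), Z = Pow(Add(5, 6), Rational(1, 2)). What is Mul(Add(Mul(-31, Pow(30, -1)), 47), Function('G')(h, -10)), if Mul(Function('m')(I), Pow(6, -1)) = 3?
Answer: Rational(-4137, 5) ≈ -827.40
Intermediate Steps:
Z = Pow(11, Rational(1, 2)) ≈ 3.3166
h = Pow(Add(-4, Pow(11, Rational(1, 2))), -1) (h = Pow(Add(Pow(11, Rational(1, 2)), -4), -1) = Pow(Add(-4, Pow(11, Rational(1, 2))), -1) ≈ -1.4633)
Function('m')(I) = 18 (Function('m')(I) = Mul(6, 3) = 18)
Function('G')(g, s) = -18 (Function('G')(g, s) = Mul(-1, 18) = -18)
Mul(Add(Mul(-31, Pow(30, -1)), 47), Function('G')(h, -10)) = Mul(Add(Mul(-31, Pow(30, -1)), 47), -18) = Mul(Add(Mul(-31, Rational(1, 30)), 47), -18) = Mul(Add(Rational(-31, 30), 47), -18) = Mul(Rational(1379, 30), -18) = Rational(-4137, 5)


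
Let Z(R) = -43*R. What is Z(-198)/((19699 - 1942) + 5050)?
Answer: 8514/22807 ≈ 0.37331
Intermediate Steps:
Z(-198)/((19699 - 1942) + 5050) = (-43*(-198))/((19699 - 1942) + 5050) = 8514/(17757 + 5050) = 8514/22807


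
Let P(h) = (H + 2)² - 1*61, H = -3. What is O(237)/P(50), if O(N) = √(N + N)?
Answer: -√474/60 ≈ -0.36286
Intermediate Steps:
O(N) = √2*√N (O(N) = √(2*N) = √2*√N)
P(h) = -60 (P(h) = (-3 + 2)² - 1*61 = (-1)² - 61 = 1 - 61 = -60)
O(237)/P(50) = (√2*√237)/(-60) = √474*(-1/60) = -√474/60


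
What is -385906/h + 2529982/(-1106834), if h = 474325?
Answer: -813583796877/262499518525 ≈ -3.0994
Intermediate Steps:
-385906/h + 2529982/(-1106834) = -385906/474325 + 2529982/(-1106834) = -385906*1/474325 + 2529982*(-1/1106834) = -385906/474325 - 1264991/553417 = -813583796877/262499518525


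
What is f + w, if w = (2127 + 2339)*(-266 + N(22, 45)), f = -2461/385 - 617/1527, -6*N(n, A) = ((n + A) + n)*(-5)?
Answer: -167889969029/195965 ≈ -8.5673e+5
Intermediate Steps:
N(n, A) = 5*n/3 + 5*A/6 (N(n, A) = -((n + A) + n)*(-5)/6 = -((A + n) + n)*(-5)/6 = -(A + 2*n)*(-5)/6 = -(-10*n - 5*A)/6 = 5*n/3 + 5*A/6)
f = -3995492/587895 (f = -2461*1/385 - 617*1/1527 = -2461/385 - 617/1527 = -3995492/587895 ≈ -6.7963)
w = -2570183/3 (w = (2127 + 2339)*(-266 + ((5/3)*22 + (⅚)*45)) = 4466*(-266 + (110/3 + 75/2)) = 4466*(-266 + 445/6) = 4466*(-1151/6) = -2570183/3 ≈ -8.5673e+5)
f + w = -3995492/587895 - 2570183/3 = -167889969029/195965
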